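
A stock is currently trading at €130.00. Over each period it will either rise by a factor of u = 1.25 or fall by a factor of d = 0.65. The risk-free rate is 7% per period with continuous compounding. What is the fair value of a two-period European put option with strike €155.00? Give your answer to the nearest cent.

€25.50

Risk-neutral probability p = (e^0.07 − 0.65)/(1.25 − 0.65) = 0.4225/0.6000 = 0.7042
Terminal stock prices: S_uu = 203.1, S_ud = 105.6, S_dd = 54.93
Terminal payoffs (K − S): max(-48.12, 0) = 0, max(49.38, 0) = 49.38, max(100.1, 0) = 100.1
Node u (S = 162.5): V_u = e^(−0.07)·[0.7042·0.0000 + 0.2958·49.3750] = 13.6186
Node d (S = 84.5): V_d = e^(−0.07)·[0.7042·49.3750 + 0.2958·100.0750] = 60.0210
Node 0 (S = 130): V_0 = e^(−0.07)·[0.7042·13.6186 + 0.2958·60.0210] = 25.4967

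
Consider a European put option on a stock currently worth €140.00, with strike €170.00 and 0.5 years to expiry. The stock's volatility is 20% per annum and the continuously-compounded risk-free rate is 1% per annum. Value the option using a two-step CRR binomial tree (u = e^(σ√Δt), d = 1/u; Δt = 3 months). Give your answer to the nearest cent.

€29.39

CRR parameters: u = e^(σ√Δt) = e^(0.2·√0.25) = 1.1052, d = 1/u = 0.9048
Per-period rate: rΔt = 0.01·0.25 = 0.0025, so R = e^0.0025 = 1.0025
Risk-neutral probability p = (e^0.0025 − 0.9048)/(1.1052 − 0.9048) = 0.0977/0.2003 = 0.4875
Terminal stock prices: S_uu = 171, S_ud = 140, S_dd = 114.6
Terminal payoffs (K − S): max(-0.9964, 0) = 0, max(30, 0) = 30, max(55.38, 0) = 55.38
Node u (S = 154.7): V_u = e^(−0.0025)·[0.4875·0.0000 + 0.5125·30.0000] = 15.3361
Node d (S = 126.7): V_d = e^(−0.0025)·[0.4875·30.0000 + 0.5125·55.3777] = 42.8983
Node 0 (S = 140): V_0 = e^(−0.0025)·[0.4875·15.3361 + 0.5125·42.8983] = 29.3878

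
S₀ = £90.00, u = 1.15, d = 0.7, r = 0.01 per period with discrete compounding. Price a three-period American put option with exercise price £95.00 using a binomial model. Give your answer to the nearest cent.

Risk-neutral probability p = (1 + 0.01 − 0.7)/(1.15 − 0.7) = 0.3100/0.4500 = 0.6889
Terminal stock prices: S_uuu = 136.9, S_uud = 83.32, S_udd = 50.71, S_ddd = 30.87
Terminal payoffs (K − S): max(-41.88, 0) = 0, max(11.68, 0) = 11.68, max(44.29, 0) = 44.29, max(64.13, 0) = 64.13
Node uu (S = 119): continuation = 1/1.01·[0.6889·0.0000 + 0.3111·11.6825] = 3.5986; exercise value = 0.0000 ≤ continuation, so V_uu = 3.5986
Node ud (S = 72.45): continuation = 1/1.01·[0.6889·11.6825 + 0.3111·44.2850] = 21.6094; exercise value = 22.5500 > continuation, so V_ud = 22.5500 (exercise)
Node dd (S = 44.1): continuation = 1/1.01·[0.6889·44.2850 + 0.3111·64.1300] = 49.9594; exercise value = 50.9000 > continuation, so V_dd = 50.9000 (exercise)
Node u (S = 103.5): continuation = 1/1.01·[0.6889·3.5986 + 0.3111·22.5500] = 9.4006; exercise value = 0.0000 ≤ continuation, so V_u = 9.4006
Node d (S = 63): continuation = 1/1.01·[0.6889·22.5500 + 0.3111·50.9000] = 31.0594; exercise value = 32.0000 > continuation, so V_d = 32.0000 (exercise)
Node 0 (S = 90): continuation = 1/1.01·[0.6889·9.4006 + 0.3111·32.0000] = 16.2688; exercise value = 5.0000 ≤ continuation, so V_0 = 16.2688

£16.27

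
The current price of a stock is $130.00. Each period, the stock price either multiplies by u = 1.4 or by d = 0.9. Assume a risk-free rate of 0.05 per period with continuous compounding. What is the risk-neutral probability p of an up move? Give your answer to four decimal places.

p = 0.3025

Risk-neutral probability p = (e^0.05 − 0.9)/(1.4 − 0.9) = 0.1513/0.5000 = 0.3025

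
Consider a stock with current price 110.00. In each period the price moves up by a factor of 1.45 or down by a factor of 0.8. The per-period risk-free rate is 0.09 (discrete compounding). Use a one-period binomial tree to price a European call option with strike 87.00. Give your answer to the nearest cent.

Risk-neutral probability p = (1 + 0.09 − 0.8)/(1.45 − 0.8) = 0.2900/0.6500 = 0.4462
Terminal stock prices: S_u = 159.5, S_d = 88
Terminal payoffs (S − K): max(72.5, 0) = 72.5, max(1, 0) = 1
Node 0 (S = 110): V_0 = 1/1.09·[0.4462·72.5000 + 0.5538·1.0000] = 30.1835

30.18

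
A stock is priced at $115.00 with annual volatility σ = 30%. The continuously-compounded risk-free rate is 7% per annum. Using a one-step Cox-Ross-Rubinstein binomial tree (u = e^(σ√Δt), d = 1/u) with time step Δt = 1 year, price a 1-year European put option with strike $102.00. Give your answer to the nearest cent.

CRR parameters: u = e^(σ√Δt) = e^(0.3·√1) = 1.3499, d = 1/u = 0.7408
Per-period rate: rΔt = 0.07·1 = 0.07, so R = e^0.07 = 1.0725
Risk-neutral probability p = (e^0.07 − 0.7408)/(1.3499 − 0.7408) = 0.3317/0.6090 = 0.5446
Terminal stock prices: S_u = 155.2, S_d = 85.19
Terminal payoffs (K − S): max(-53.23, 0) = 0, max(16.81, 0) = 16.81
Node 0 (S = 115): V_0 = e^(−0.07)·[0.5446·0.0000 + 0.4554·16.8059] = 7.1358

$7.14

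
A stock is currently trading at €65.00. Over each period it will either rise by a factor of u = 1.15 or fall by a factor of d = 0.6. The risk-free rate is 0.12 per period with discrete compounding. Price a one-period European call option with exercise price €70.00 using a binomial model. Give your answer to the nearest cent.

Risk-neutral probability p = (1 + 0.12 − 0.6)/(1.15 − 0.6) = 0.5200/0.5500 = 0.9455
Terminal stock prices: S_u = 74.75, S_d = 39
Terminal payoffs (S − K): max(4.75, 0) = 4.75, max(-31, 0) = 0
Node 0 (S = 65): V_0 = 1/1.12·[0.9455·4.7500 + 0.0545·0.0000] = 4.0097

€4.01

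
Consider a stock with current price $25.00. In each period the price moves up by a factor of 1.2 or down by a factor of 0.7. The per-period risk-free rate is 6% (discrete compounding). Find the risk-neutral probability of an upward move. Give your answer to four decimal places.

Risk-neutral probability p = (1 + 0.06 − 0.7)/(1.2 − 0.7) = 0.3600/0.5000 = 0.7200

p = 0.7200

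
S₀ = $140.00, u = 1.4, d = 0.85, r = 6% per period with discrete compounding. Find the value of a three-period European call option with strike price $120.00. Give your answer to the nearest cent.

Risk-neutral probability p = (1 + 0.06 − 0.85)/(1.4 − 0.85) = 0.2100/0.5500 = 0.3818
Terminal stock prices: S_uuu = 384.2, S_uud = 233.2, S_udd = 141.6, S_ddd = 85.98
Terminal payoffs (S − K): max(264.2, 0) = 264.2, max(113.2, 0) = 113.2, max(21.61, 0) = 21.61, max(-34.02, 0) = 0
Node uu (S = 274.4): V_uu = 1/1.06·[0.3818·264.1600 + 0.6182·113.2400] = 161.1925
Node ud (S = 166.6): V_ud = 1/1.06·[0.3818·113.2400 + 0.6182·21.6100] = 53.3925
Node dd (S = 101.1): V_dd = 1/1.06·[0.3818·21.6100 + 0.6182·0.0000] = 7.7840
Node u (S = 196): V_u = 1/1.06·[0.3818·161.1925 + 0.6182·53.3925] = 89.2004
Node d (S = 119): V_d = 1/1.06·[0.3818·53.3925 + 0.6182·7.7840] = 23.7719
Node 0 (S = 140): V_0 = 1/1.06·[0.3818·89.2004 + 0.6182·23.7719] = 45.9940

$45.99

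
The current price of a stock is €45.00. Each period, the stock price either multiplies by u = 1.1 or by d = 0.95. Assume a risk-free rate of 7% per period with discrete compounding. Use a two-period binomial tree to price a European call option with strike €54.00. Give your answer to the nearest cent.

€0.25

Risk-neutral probability p = (1 + 0.07 − 0.95)/(1.1 − 0.95) = 0.1200/0.1500 = 0.8000
Terminal stock prices: S_uu = 54.45, S_ud = 47.03, S_dd = 40.61
Terminal payoffs (S − K): max(0.45, 0) = 0.45, max(-6.975, 0) = 0, max(-13.39, 0) = 0
Node u (S = 49.5): V_u = 1/1.07·[0.8000·0.4500 + 0.2000·0.0000] = 0.3364
Node d (S = 42.75): V_d = 1/1.07·[0.8000·0.0000 + 0.2000·0.0000] = 0.0000
Node 0 (S = 45): V_0 = 1/1.07·[0.8000·0.3364 + 0.2000·0.0000] = 0.2516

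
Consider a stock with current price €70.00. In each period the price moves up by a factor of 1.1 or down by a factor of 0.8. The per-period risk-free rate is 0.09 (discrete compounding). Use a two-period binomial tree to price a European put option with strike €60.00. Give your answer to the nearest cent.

€0.01

Risk-neutral probability p = (1 + 0.09 − 0.8)/(1.1 − 0.8) = 0.2900/0.3000 = 0.9667
Terminal stock prices: S_uu = 84.7, S_ud = 61.6, S_dd = 44.8
Terminal payoffs (K − S): max(-24.7, 0) = 0, max(-1.6, 0) = 0, max(15.2, 0) = 15.2
Node u (S = 77): V_u = 1/1.09·[0.9667·0.0000 + 0.0333·0.0000] = 0.0000
Node d (S = 56): V_d = 1/1.09·[0.9667·0.0000 + 0.0333·15.2000] = 0.4648
Node 0 (S = 70): V_0 = 1/1.09·[0.9667·0.0000 + 0.0333·0.4648] = 0.0142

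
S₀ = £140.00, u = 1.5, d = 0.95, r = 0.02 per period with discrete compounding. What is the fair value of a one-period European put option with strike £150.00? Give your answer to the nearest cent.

Risk-neutral probability p = (1 + 0.02 − 0.95)/(1.5 − 0.95) = 0.0700/0.5500 = 0.1273
Terminal stock prices: S_u = 210, S_d = 133
Terminal payoffs (K − S): max(-60, 0) = 0, max(17, 0) = 17
Node 0 (S = 140): V_0 = 1/1.02·[0.1273·0.0000 + 0.8727·17.0000] = 14.5455

£14.55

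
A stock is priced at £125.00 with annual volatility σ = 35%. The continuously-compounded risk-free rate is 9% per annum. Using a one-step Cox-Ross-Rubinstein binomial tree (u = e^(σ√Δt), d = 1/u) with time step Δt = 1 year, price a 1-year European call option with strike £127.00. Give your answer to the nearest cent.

£25.11

CRR parameters: u = e^(σ√Δt) = e^(0.35·√1) = 1.4191, d = 1/u = 0.7047
Per-period rate: rΔt = 0.09·1 = 0.09, so R = e^0.09 = 1.0942
Risk-neutral probability p = (e^0.09 − 0.7047)/(1.4191 − 0.7047) = 0.3895/0.7144 = 0.5452
Terminal stock prices: S_u = 177.4, S_d = 88.09
Terminal payoffs (S − K): max(50.38, 0) = 50.38, max(-38.91, 0) = 0
Node 0 (S = 125): V_0 = e^(−0.09)·[0.5452·50.3834 + 0.4548·0.0000] = 25.1052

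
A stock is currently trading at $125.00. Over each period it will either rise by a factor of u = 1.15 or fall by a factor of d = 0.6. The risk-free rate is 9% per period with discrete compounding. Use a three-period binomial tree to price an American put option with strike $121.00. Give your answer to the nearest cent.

$8.90

Risk-neutral probability p = (1 + 0.09 − 0.6)/(1.15 − 0.6) = 0.4900/0.5500 = 0.8909
Terminal stock prices: S_uuu = 190.1, S_uud = 99.19, S_udd = 51.75, S_ddd = 27
Terminal payoffs (K − S): max(-69.11, 0) = 0, max(21.81, 0) = 21.81, max(69.25, 0) = 69.25, max(94, 0) = 94
Node uu (S = 165.3): continuation = 1/1.09·[0.8909·0.0000 + 0.1091·21.8125] = 2.1831; exercise value = 0.0000 ≤ continuation, so V_uu = 2.1831
Node ud (S = 86.25): continuation = 1/1.09·[0.8909·21.8125 + 0.1091·69.2500] = 24.7592; exercise value = 34.7500 > continuation, so V_ud = 34.7500 (exercise)
Node dd (S = 45): continuation = 1/1.09·[0.8909·69.2500 + 0.1091·94.0000] = 66.0092; exercise value = 76.0000 > continuation, so V_dd = 76.0000 (exercise)
Node u (S = 143.8): continuation = 1/1.09·[0.8909·2.1831 + 0.1091·34.7500] = 5.2622; exercise value = 0.0000 ≤ continuation, so V_u = 5.2622
Node d (S = 75): continuation = 1/1.09·[0.8909·34.7500 + 0.1091·76.0000] = 36.0092; exercise value = 46.0000 > continuation, so V_d = 46.0000 (exercise)
Node 0 (S = 125): continuation = 1/1.09·[0.8909·5.2622 + 0.1091·46.0000] = 8.9049; exercise value = 0.0000 ≤ continuation, so V_0 = 8.9049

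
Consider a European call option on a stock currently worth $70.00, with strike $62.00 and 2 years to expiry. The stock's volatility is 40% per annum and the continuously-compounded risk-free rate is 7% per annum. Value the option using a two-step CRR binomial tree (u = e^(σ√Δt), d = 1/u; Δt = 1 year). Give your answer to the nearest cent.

$23.02

CRR parameters: u = e^(σ√Δt) = e^(0.4·√1) = 1.4918, d = 1/u = 0.6703
Per-period rate: rΔt = 0.07·1 = 0.07, so R = e^0.07 = 1.0725
Risk-neutral probability p = (e^0.07 − 0.6703)/(1.4918 − 0.6703) = 0.4022/0.8215 = 0.4896
Terminal stock prices: S_uu = 155.8, S_ud = 70, S_dd = 31.45
Terminal payoffs (S − K): max(93.79, 0) = 93.79, max(8, 0) = 8, max(-30.55, 0) = 0
Node u (S = 104.4): V_u = e^(−0.07)·[0.4896·93.7879 + 0.5104·8.0000] = 46.6193
Node d (S = 46.92): V_d = e^(−0.07)·[0.4896·8.0000 + 0.5104·0.0000] = 3.6518
Node 0 (S = 70): V_0 = e^(−0.07)·[0.4896·46.6193 + 0.5104·3.6518] = 23.0186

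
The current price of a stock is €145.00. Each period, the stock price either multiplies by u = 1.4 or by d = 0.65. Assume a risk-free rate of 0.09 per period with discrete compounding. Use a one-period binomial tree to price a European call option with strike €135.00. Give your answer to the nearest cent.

Risk-neutral probability p = (1 + 0.09 − 0.65)/(1.4 − 0.65) = 0.4400/0.7500 = 0.5867
Terminal stock prices: S_u = 203, S_d = 94.25
Terminal payoffs (S − K): max(68, 0) = 68, max(-40.75, 0) = 0
Node 0 (S = 145): V_0 = 1/1.09·[0.5867·68.0000 + 0.4133·0.0000] = 36.5994

€36.60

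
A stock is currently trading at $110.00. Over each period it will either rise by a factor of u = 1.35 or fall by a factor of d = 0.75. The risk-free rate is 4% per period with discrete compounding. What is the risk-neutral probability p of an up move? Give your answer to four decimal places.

Risk-neutral probability p = (1 + 0.04 − 0.75)/(1.35 − 0.75) = 0.2900/0.6000 = 0.4833

p = 0.4833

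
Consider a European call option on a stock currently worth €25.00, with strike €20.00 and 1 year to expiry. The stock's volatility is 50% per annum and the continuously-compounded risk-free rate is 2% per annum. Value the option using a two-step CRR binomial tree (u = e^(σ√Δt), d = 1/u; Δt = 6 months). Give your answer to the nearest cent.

CRR parameters: u = e^(σ√Δt) = e^(0.5·√0.5) = 1.4241, d = 1/u = 0.7022
Per-period rate: rΔt = 0.02·0.5 = 0.01, so R = e^0.01 = 1.0101
Risk-neutral probability p = (e^0.01 − 0.7022)/(1.4241 − 0.7022) = 0.3079/0.7219 = 0.4264
Terminal stock prices: S_uu = 50.7, S_ud = 25, S_dd = 12.33
Terminal payoffs (S − K): max(30.7, 0) = 30.7, max(5, 0) = 5, max(-7.673, 0) = 0
Node u (S = 35.6): V_u = e^(−0.01)·[0.4264·30.7029 + 0.5736·5.0000] = 15.8020
Node d (S = 17.55): V_d = e^(−0.01)·[0.4264·5.0000 + 0.5736·0.0000] = 2.1110
Node 0 (S = 25): V_0 = e^(−0.01)·[0.4264·15.8020 + 0.5736·2.1110] = 7.8703

€7.87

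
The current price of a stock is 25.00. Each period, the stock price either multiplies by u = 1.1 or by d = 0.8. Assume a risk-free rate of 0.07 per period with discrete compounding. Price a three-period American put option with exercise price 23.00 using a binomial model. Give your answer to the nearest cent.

0.36

Risk-neutral probability p = (1 + 0.07 − 0.8)/(1.1 − 0.8) = 0.2700/0.3000 = 0.9000
Terminal stock prices: S_uuu = 33.28, S_uud = 24.2, S_udd = 17.6, S_ddd = 12.8
Terminal payoffs (K − S): max(-10.28, 0) = 0, max(-1.2, 0) = 0, max(5.4, 0) = 5.4, max(10.2, 0) = 10.2
Node uu (S = 30.25): continuation = 1/1.07·[0.9000·0.0000 + 0.1000·0.0000] = 0.0000; exercise value = 0.0000 ≤ continuation, so V_uu = 0.0000
Node ud (S = 22): continuation = 1/1.07·[0.9000·0.0000 + 0.1000·5.4000] = 0.5047; exercise value = 1.0000 > continuation, so V_ud = 1.0000 (exercise)
Node dd (S = 16): continuation = 1/1.07·[0.9000·5.4000 + 0.1000·10.2000] = 5.4953; exercise value = 7.0000 > continuation, so V_dd = 7.0000 (exercise)
Node u (S = 27.5): continuation = 1/1.07·[0.9000·0.0000 + 0.1000·1.0000] = 0.0935; exercise value = 0.0000 ≤ continuation, so V_u = 0.0935
Node d (S = 20): continuation = 1/1.07·[0.9000·1.0000 + 0.1000·7.0000] = 1.4953; exercise value = 3.0000 > continuation, so V_d = 3.0000 (exercise)
Node 0 (S = 25): continuation = 1/1.07·[0.9000·0.0935 + 0.1000·3.0000] = 0.3590; exercise value = 0.0000 ≤ continuation, so V_0 = 0.3590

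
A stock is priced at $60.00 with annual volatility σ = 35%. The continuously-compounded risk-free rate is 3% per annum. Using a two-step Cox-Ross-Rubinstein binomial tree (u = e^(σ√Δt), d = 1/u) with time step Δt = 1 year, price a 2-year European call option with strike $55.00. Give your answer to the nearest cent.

$15.23

CRR parameters: u = e^(σ√Δt) = e^(0.35·√1) = 1.4191, d = 1/u = 0.7047
Per-period rate: rΔt = 0.03·1 = 0.03, so R = e^0.03 = 1.0305
Risk-neutral probability p = (e^0.03 − 0.7047)/(1.4191 − 0.7047) = 0.3258/0.7144 = 0.4560
Terminal stock prices: S_uu = 120.8, S_ud = 60, S_dd = 29.8
Terminal payoffs (S − K): max(65.83, 0) = 65.83, max(5, 0) = 5, max(-25.2, 0) = 0
Node u (S = 85.14): V_u = e^(−0.03)·[0.4560·65.8252 + 0.5440·5.0000] = 31.7695
Node d (S = 42.28): V_d = e^(−0.03)·[0.4560·5.0000 + 0.5440·0.0000] = 2.2127
Node 0 (S = 60): V_0 = e^(−0.03)·[0.4560·31.7695 + 0.5440·2.2127] = 15.2273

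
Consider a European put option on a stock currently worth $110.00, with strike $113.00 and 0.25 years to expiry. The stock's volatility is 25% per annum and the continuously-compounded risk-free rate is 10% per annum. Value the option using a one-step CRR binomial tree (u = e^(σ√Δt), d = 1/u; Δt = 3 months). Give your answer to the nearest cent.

$6.68

CRR parameters: u = e^(σ√Δt) = e^(0.25·√0.25) = 1.1331, d = 1/u = 0.8825
Per-period rate: rΔt = 0.1·0.25 = 0.025, so R = e^0.025 = 1.0253
Risk-neutral probability p = (e^0.025 − 0.8825)/(1.1331 − 0.8825) = 0.1428/0.2507 = 0.5698
Terminal stock prices: S_u = 124.6, S_d = 97.07
Terminal payoffs (K − S): max(-11.65, 0) = 0, max(15.93, 0) = 15.93
Node 0 (S = 110): V_0 = e^(−0.025)·[0.5698·0.0000 + 0.4302·15.9253] = 6.6821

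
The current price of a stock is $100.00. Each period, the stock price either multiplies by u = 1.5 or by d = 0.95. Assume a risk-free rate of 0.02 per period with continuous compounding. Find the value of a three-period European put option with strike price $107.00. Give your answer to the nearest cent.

Risk-neutral probability p = (e^0.02 − 0.95)/(1.5 − 0.95) = 0.0702/0.5500 = 0.1276
Terminal stock prices: S_uuu = 337.5, S_uud = 213.8, S_udd = 135.4, S_ddd = 85.74
Terminal payoffs (K − S): max(-230.5, 0) = 0, max(-106.8, 0) = 0, max(-28.38, 0) = 0, max(21.26, 0) = 21.26
Node uu (S = 225): V_uu = e^(−0.02)·[0.1276·0.0000 + 0.8724·0.0000] = 0.0000
Node ud (S = 142.5): V_ud = e^(−0.02)·[0.1276·0.0000 + 0.8724·0.0000] = 0.0000
Node dd (S = 90.25): V_dd = e^(−0.02)·[0.1276·0.0000 + 0.8724·21.2625] = 18.1813
Node u (S = 150): V_u = e^(−0.02)·[0.1276·0.0000 + 0.8724·0.0000] = 0.0000
Node d (S = 95): V_d = e^(−0.02)·[0.1276·0.0000 + 0.8724·18.1813] = 15.5466
Node 0 (S = 100): V_0 = e^(−0.02)·[0.1276·0.0000 + 0.8724·15.5466] = 13.2937

$13.29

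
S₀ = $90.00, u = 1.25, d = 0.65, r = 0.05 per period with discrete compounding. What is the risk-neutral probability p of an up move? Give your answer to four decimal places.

Risk-neutral probability p = (1 + 0.05 − 0.65)/(1.25 − 0.65) = 0.4000/0.6000 = 0.6667

p = 0.6667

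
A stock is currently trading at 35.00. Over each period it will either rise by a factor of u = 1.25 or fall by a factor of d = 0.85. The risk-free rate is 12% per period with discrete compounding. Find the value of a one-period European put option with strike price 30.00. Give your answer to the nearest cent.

0.07

Risk-neutral probability p = (1 + 0.12 − 0.85)/(1.25 − 0.85) = 0.2700/0.4000 = 0.6750
Terminal stock prices: S_u = 43.75, S_d = 29.75
Terminal payoffs (K − S): max(-13.75, 0) = 0, max(0.25, 0) = 0.25
Node 0 (S = 35): V_0 = 1/1.12·[0.6750·0.0000 + 0.3250·0.2500] = 0.0725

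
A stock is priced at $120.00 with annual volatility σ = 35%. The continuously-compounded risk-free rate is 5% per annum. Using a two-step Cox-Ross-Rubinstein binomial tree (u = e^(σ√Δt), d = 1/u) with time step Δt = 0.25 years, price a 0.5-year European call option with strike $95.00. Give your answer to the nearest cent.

CRR parameters: u = e^(σ√Δt) = e^(0.35·√0.25) = 1.1912, d = 1/u = 0.8395
Per-period rate: rΔt = 0.05·0.25 = 0.0125, so R = e^0.0125 = 1.0126
Risk-neutral probability p = (e^0.0125 − 0.8395)/(1.1912 − 0.8395) = 0.1731/0.3518 = 0.4921
Terminal stock prices: S_uu = 170.3, S_ud = 120, S_dd = 84.56
Terminal payoffs (S − K): max(75.29, 0) = 75.29, max(25, 0) = 25, max(-10.44, 0) = 0
Node u (S = 142.9): V_u = e^(−0.0125)·[0.4921·75.2881 + 0.5079·25.0000] = 49.1297
Node d (S = 100.7): V_d = e^(−0.0125)·[0.4921·25.0000 + 0.5079·0.0000] = 12.1501
Node 0 (S = 120): V_0 = e^(−0.0125)·[0.4921·49.1297 + 0.5079·12.1501] = 29.9714

$29.97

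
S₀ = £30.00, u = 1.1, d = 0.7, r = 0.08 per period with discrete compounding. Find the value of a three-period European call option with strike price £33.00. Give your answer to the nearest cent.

£4.72

Risk-neutral probability p = (1 + 0.08 − 0.7)/(1.1 − 0.7) = 0.3800/0.4000 = 0.9500
Terminal stock prices: S_uuu = 39.93, S_uud = 25.41, S_udd = 16.17, S_ddd = 10.29
Terminal payoffs (S − K): max(6.93, 0) = 6.93, max(-7.59, 0) = 0, max(-16.83, 0) = 0, max(-22.71, 0) = 0
Node uu (S = 36.3): V_uu = 1/1.08·[0.9500·6.9300 + 0.0500·0.0000] = 6.0958
Node ud (S = 23.1): V_ud = 1/1.08·[0.9500·0.0000 + 0.0500·0.0000] = 0.0000
Node dd (S = 14.7): V_dd = 1/1.08·[0.9500·0.0000 + 0.0500·0.0000] = 0.0000
Node u (S = 33): V_u = 1/1.08·[0.9500·6.0958 + 0.0500·0.0000] = 5.3621
Node d (S = 21): V_d = 1/1.08·[0.9500·0.0000 + 0.0500·0.0000] = 0.0000
Node 0 (S = 30): V_0 = 1/1.08·[0.9500·5.3621 + 0.0500·0.0000] = 4.7166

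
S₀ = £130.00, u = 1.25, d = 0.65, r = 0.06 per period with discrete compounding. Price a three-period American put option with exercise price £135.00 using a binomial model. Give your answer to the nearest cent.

Risk-neutral probability p = (1 + 0.06 − 0.65)/(1.25 − 0.65) = 0.4100/0.6000 = 0.6833
Terminal stock prices: S_uuu = 253.9, S_uud = 132, S_udd = 68.66, S_ddd = 35.7
Terminal payoffs (K − S): max(-118.9, 0) = 0, max(2.969, 0) = 2.969, max(66.34, 0) = 66.34, max(99.3, 0) = 99.3
Node uu (S = 203.1): continuation = 1/1.06·[0.6833·0.0000 + 0.3167·2.9688] = 0.8869; exercise value = 0.0000 ≤ continuation, so V_uu = 0.8869
Node ud (S = 105.6): continuation = 1/1.06·[0.6833·2.9688 + 0.3167·66.3438] = 21.7335; exercise value = 29.3750 > continuation, so V_ud = 29.3750 (exercise)
Node dd (S = 54.93): continuation = 1/1.06·[0.6833·66.3438 + 0.3167·99.2987] = 72.4335; exercise value = 80.0750 > continuation, so V_dd = 80.0750 (exercise)
Node u (S = 162.5): continuation = 1/1.06·[0.6833·0.8869 + 0.3167·29.3750] = 9.3473; exercise value = 0.0000 ≤ continuation, so V_u = 9.3473
Node d (S = 84.5): continuation = 1/1.06·[0.6833·29.3750 + 0.3167·80.0750] = 42.8585; exercise value = 50.5000 > continuation, so V_d = 50.5000 (exercise)
Node 0 (S = 130): continuation = 1/1.06·[0.6833·9.3473 + 0.3167·50.5000] = 21.1122; exercise value = 5.0000 ≤ continuation, so V_0 = 21.1122

£21.11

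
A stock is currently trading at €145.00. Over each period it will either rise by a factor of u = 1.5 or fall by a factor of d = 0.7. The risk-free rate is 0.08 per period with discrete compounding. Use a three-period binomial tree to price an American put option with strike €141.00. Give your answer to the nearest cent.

€23.69

Risk-neutral probability p = (1 + 0.08 − 0.7)/(1.5 − 0.7) = 0.3800/0.8000 = 0.4750
Terminal stock prices: S_uuu = 489.4, S_uud = 228.4, S_udd = 106.6, S_ddd = 49.73
Terminal payoffs (K − S): max(-348.4, 0) = 0, max(-87.37, 0) = 0, max(34.43, 0) = 34.43, max(91.27, 0) = 91.27
Node uu (S = 326.2): continuation = 1/1.08·[0.4750·0.0000 + 0.5250·0.0000] = 0.0000; exercise value = 0.0000 ≤ continuation, so V_uu = 0.0000
Node ud (S = 152.2): continuation = 1/1.08·[0.4750·0.0000 + 0.5250·34.4250] = 16.7344; exercise value = 0.0000 ≤ continuation, so V_ud = 16.7344
Node dd (S = 71.05): continuation = 1/1.08·[0.4750·34.4250 + 0.5250·91.2650] = 59.5056; exercise value = 69.9500 > continuation, so V_dd = 69.9500 (exercise)
Node u (S = 217.5): continuation = 1/1.08·[0.4750·0.0000 + 0.5250·16.7344] = 8.1348; exercise value = 0.0000 ≤ continuation, so V_u = 8.1348
Node d (S = 101.5): continuation = 1/1.08·[0.4750·16.7344 + 0.5250·69.9500] = 41.3635; exercise value = 39.5000 ≤ continuation, so V_d = 41.3635
Node 0 (S = 145): continuation = 1/1.08·[0.4750·8.1348 + 0.5250·41.3635] = 23.6850; exercise value = 0.0000 ≤ continuation, so V_0 = 23.6850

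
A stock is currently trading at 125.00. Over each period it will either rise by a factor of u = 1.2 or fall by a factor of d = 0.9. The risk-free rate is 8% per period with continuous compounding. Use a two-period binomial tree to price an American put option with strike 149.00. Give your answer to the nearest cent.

24.00

Risk-neutral probability p = (e^0.08 − 0.9)/(1.2 − 0.9) = 0.1833/0.3000 = 0.6110
Terminal stock prices: S_uu = 180, S_ud = 135, S_dd = 101.2
Terminal payoffs (K − S): max(-31, 0) = 0, max(14, 0) = 14, max(47.75, 0) = 47.75
Node u (S = 150): continuation = e^(−0.08)·[0.6110·0.0000 + 0.3890·14.0000] = 5.0278; exercise value = 0.0000 ≤ continuation, so V_u = 5.0278
Node d (S = 112.5): continuation = e^(−0.08)·[0.6110·14.0000 + 0.3890·47.7500] = 25.0443; exercise value = 36.5000 > continuation, so V_d = 36.5000 (exercise)
Node 0 (S = 125): continuation = e^(−0.08)·[0.6110·5.0278 + 0.3890·36.5000] = 15.9439; exercise value = 24.0000 > continuation, so V_0 = 24.0000 (exercise)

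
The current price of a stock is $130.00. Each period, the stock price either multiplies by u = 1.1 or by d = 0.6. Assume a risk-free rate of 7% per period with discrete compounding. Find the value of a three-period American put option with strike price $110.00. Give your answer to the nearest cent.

$3.66

Risk-neutral probability p = (1 + 0.07 − 0.6)/(1.1 − 0.6) = 0.4700/0.5000 = 0.9400
Terminal stock prices: S_uuu = 173, S_uud = 94.38, S_udd = 51.48, S_ddd = 28.08
Terminal payoffs (K − S): max(-63.03, 0) = 0, max(15.62, 0) = 15.62, max(58.52, 0) = 58.52, max(81.92, 0) = 81.92
Node uu (S = 157.3): continuation = 1/1.07·[0.9400·0.0000 + 0.0600·15.6200] = 0.8759; exercise value = 0.0000 ≤ continuation, so V_uu = 0.8759
Node ud (S = 85.8): continuation = 1/1.07·[0.9400·15.6200 + 0.0600·58.5200] = 17.0037; exercise value = 24.2000 > continuation, so V_ud = 24.2000 (exercise)
Node dd (S = 46.8): continuation = 1/1.07·[0.9400·58.5200 + 0.0600·81.9200] = 56.0037; exercise value = 63.2000 > continuation, so V_dd = 63.2000 (exercise)
Node u (S = 143): continuation = 1/1.07·[0.9400·0.8759 + 0.0600·24.2000] = 2.1265; exercise value = 0.0000 ≤ continuation, so V_u = 2.1265
Node d (S = 78): continuation = 1/1.07·[0.9400·24.2000 + 0.0600·63.2000] = 24.8037; exercise value = 32.0000 > continuation, so V_d = 32.0000 (exercise)
Node 0 (S = 130): continuation = 1/1.07·[0.9400·2.1265 + 0.0600·32.0000] = 3.6625; exercise value = 0.0000 ≤ continuation, so V_0 = 3.6625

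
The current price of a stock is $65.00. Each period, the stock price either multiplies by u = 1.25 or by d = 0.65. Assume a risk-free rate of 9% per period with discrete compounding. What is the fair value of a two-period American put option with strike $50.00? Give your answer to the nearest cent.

Risk-neutral probability p = (1 + 0.09 − 0.65)/(1.25 − 0.65) = 0.4400/0.6000 = 0.7333
Terminal stock prices: S_uu = 101.6, S_ud = 52.81, S_dd = 27.46
Terminal payoffs (K − S): max(-51.56, 0) = 0, max(-2.812, 0) = 0, max(22.54, 0) = 22.54
Node u (S = 81.25): continuation = 1/1.09·[0.7333·0.0000 + 0.2667·0.0000] = 0.0000; exercise value = 0.0000 ≤ continuation, so V_u = 0.0000
Node d (S = 42.25): continuation = 1/1.09·[0.7333·0.0000 + 0.2667·22.5375] = 5.5138; exercise value = 7.7500 > continuation, so V_d = 7.7500 (exercise)
Node 0 (S = 65): continuation = 1/1.09·[0.7333·0.0000 + 0.2667·7.7500] = 1.8960; exercise value = 0.0000 ≤ continuation, so V_0 = 1.8960

$1.90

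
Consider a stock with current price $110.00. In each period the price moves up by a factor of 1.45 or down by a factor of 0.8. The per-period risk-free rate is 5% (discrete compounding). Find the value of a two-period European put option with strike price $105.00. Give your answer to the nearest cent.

Risk-neutral probability p = (1 + 0.05 − 0.8)/(1.45 − 0.8) = 0.2500/0.6500 = 0.3846
Terminal stock prices: S_uu = 231.3, S_ud = 127.6, S_dd = 70.4
Terminal payoffs (K − S): max(-126.3, 0) = 0, max(-22.6, 0) = 0, max(34.6, 0) = 34.6
Node u (S = 159.5): V_u = 1/1.05·[0.3846·0.0000 + 0.6154·0.0000] = 0.0000
Node d (S = 88): V_d = 1/1.05·[0.3846·0.0000 + 0.6154·34.6000] = 20.2784
Node 0 (S = 110): V_0 = 1/1.05·[0.3846·0.0000 + 0.6154·20.2784] = 11.8848

$11.88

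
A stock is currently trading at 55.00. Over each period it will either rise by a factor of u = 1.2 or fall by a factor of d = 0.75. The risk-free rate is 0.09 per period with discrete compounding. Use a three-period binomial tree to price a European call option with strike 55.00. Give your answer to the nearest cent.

Risk-neutral probability p = (1 + 0.09 − 0.75)/(1.2 − 0.75) = 0.3400/0.4500 = 0.7556
Terminal stock prices: S_uuu = 95.04, S_uud = 59.4, S_udd = 37.12, S_ddd = 23.2
Terminal payoffs (S − K): max(40.04, 0) = 40.04, max(4.4, 0) = 4.4, max(-17.88, 0) = 0, max(-31.8, 0) = 0
Node uu (S = 79.2): V_uu = 1/1.09·[0.7556·40.0400 + 0.2444·4.4000] = 28.7413
Node ud (S = 49.5): V_ud = 1/1.09·[0.7556·4.4000 + 0.2444·0.0000] = 3.0499
Node dd (S = 30.94): V_dd = 1/1.09·[0.7556·0.0000 + 0.2444·0.0000] = 0.0000
Node u (S = 66): V_u = 1/1.09·[0.7556·28.7413 + 0.2444·3.0499] = 20.6066
Node d (S = 41.25): V_d = 1/1.09·[0.7556·3.0499 + 0.2444·0.0000] = 2.1141
Node 0 (S = 55): V_0 = 1/1.09·[0.7556·20.6066 + 0.2444·2.1141] = 14.7580

14.76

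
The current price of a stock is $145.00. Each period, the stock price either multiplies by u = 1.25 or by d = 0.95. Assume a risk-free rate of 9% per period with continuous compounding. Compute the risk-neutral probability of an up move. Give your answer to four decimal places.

p = 0.4806

Risk-neutral probability p = (e^0.09 − 0.95)/(1.25 − 0.95) = 0.1442/0.3000 = 0.4806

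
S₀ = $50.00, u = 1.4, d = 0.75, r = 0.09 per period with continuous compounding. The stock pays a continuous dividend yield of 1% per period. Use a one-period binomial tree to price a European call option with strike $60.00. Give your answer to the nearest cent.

$4.69

Per-period risk-free factor R = e^0.09 = 1.0942; dividend-adjusted growth = e^(0.09−0.01) = 1.0833.
Risk-neutral probability p = (1.0833 − 0.75)/(1.4 − 0.75) = 0.3333/0.6500 = 0.5127
Terminal stock prices: S_u = 70, S_d = 37.5
Terminal payoffs (S − K): max(10, 0) = 10, max(-22.5, 0) = 0
Node 0 (S = 50): V_0 = e^(−0.09)·[0.5127·10.0000 + 0.4873·0.0000] = 4.6862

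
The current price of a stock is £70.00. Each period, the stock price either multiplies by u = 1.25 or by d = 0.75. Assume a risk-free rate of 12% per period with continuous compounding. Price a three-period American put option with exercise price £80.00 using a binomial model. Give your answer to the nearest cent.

£10.00

Risk-neutral probability p = (e^0.12 − 0.75)/(1.25 − 0.75) = 0.3775/0.5000 = 0.7550
Terminal stock prices: S_uuu = 136.7, S_uud = 82.03, S_udd = 49.22, S_ddd = 29.53
Terminal payoffs (K − S): max(-56.72, 0) = 0, max(-2.031, 0) = 0, max(30.78, 0) = 30.78, max(50.47, 0) = 50.47
Node uu (S = 109.4): continuation = e^(−0.12)·[0.7550·0.0000 + 0.2450·0.0000] = 0.0000; exercise value = 0.0000 ≤ continuation, so V_uu = 0.0000
Node ud (S = 65.62): continuation = e^(−0.12)·[0.7550·0.0000 + 0.2450·30.7812] = 6.6888; exercise value = 14.3750 > continuation, so V_ud = 14.3750 (exercise)
Node dd (S = 39.38): continuation = e^(−0.12)·[0.7550·30.7812 + 0.2450·50.4688] = 31.5786; exercise value = 40.6250 > continuation, so V_dd = 40.6250 (exercise)
Node u (S = 87.5): continuation = e^(−0.12)·[0.7550·0.0000 + 0.2450·14.3750] = 3.1237; exercise value = 0.0000 ≤ continuation, so V_u = 3.1237
Node d (S = 52.5): continuation = e^(−0.12)·[0.7550·14.3750 + 0.2450·40.6250] = 18.4536; exercise value = 27.5000 > continuation, so V_d = 27.5000 (exercise)
Node 0 (S = 70): continuation = e^(−0.12)·[0.7550·3.1237 + 0.2450·27.5000] = 8.0675; exercise value = 10.0000 > continuation, so V_0 = 10.0000 (exercise)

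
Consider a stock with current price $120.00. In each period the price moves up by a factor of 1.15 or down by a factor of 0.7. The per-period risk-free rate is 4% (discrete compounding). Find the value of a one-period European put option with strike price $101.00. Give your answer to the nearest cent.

Risk-neutral probability p = (1 + 0.04 − 0.7)/(1.15 − 0.7) = 0.3400/0.4500 = 0.7556
Terminal stock prices: S_u = 138, S_d = 84
Terminal payoffs (K − S): max(-37, 0) = 0, max(17, 0) = 17
Node 0 (S = 120): V_0 = 1/1.04·[0.7556·0.0000 + 0.2444·17.0000] = 3.9957

$4.00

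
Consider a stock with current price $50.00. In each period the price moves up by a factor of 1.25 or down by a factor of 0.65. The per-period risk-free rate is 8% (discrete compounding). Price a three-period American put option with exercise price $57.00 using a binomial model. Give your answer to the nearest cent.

Risk-neutral probability p = (1 + 0.08 − 0.65)/(1.25 − 0.65) = 0.4300/0.6000 = 0.7167
Terminal stock prices: S_uuu = 97.66, S_uud = 50.78, S_udd = 26.41, S_ddd = 13.73
Terminal payoffs (K − S): max(-40.66, 0) = 0, max(6.219, 0) = 6.219, max(30.59, 0) = 30.59, max(43.27, 0) = 43.27
Node uu (S = 78.12): continuation = 1/1.08·[0.7167·0.0000 + 0.2833·6.2188] = 1.6315; exercise value = 0.0000 ≤ continuation, so V_uu = 1.6315
Node ud (S = 40.62): continuation = 1/1.08·[0.7167·6.2188 + 0.2833·30.5937] = 12.1528; exercise value = 16.3750 > continuation, so V_ud = 16.3750 (exercise)
Node dd (S = 21.13): continuation = 1/1.08·[0.7167·30.5937 + 0.2833·43.2687] = 31.6528; exercise value = 35.8750 > continuation, so V_dd = 35.8750 (exercise)
Node u (S = 62.5): continuation = 1/1.08·[0.7167·1.6315 + 0.2833·16.3750] = 5.3785; exercise value = 0.0000 ≤ continuation, so V_u = 5.3785
Node d (S = 32.5): continuation = 1/1.08·[0.7167·16.3750 + 0.2833·35.8750] = 20.2778; exercise value = 24.5000 > continuation, so V_d = 24.5000 (exercise)
Node 0 (S = 50): continuation = 1/1.08·[0.7167·5.3785 + 0.2833·24.5000] = 9.9965; exercise value = 7.0000 ≤ continuation, so V_0 = 9.9965

$10.00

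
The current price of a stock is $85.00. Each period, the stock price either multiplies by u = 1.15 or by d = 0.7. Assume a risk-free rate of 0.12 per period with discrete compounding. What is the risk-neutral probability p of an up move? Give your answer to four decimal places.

p = 0.9333

Risk-neutral probability p = (1 + 0.12 − 0.7)/(1.15 − 0.7) = 0.4200/0.4500 = 0.9333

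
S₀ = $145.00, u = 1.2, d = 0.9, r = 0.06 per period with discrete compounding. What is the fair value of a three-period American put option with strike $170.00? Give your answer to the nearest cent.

$25.00

Risk-neutral probability p = (1 + 0.06 − 0.9)/(1.2 − 0.9) = 0.1600/0.3000 = 0.5333
Terminal stock prices: S_uuu = 250.6, S_uud = 187.9, S_udd = 140.9, S_ddd = 105.7
Terminal payoffs (K − S): max(-80.56, 0) = 0, max(-17.92, 0) = 0, max(29.06, 0) = 29.06, max(64.29, 0) = 64.29
Node uu (S = 208.8): continuation = 1/1.06·[0.5333·0.0000 + 0.4667·0.0000] = 0.0000; exercise value = 0.0000 ≤ continuation, so V_uu = 0.0000
Node ud (S = 156.6): continuation = 1/1.06·[0.5333·0.0000 + 0.4667·29.0600] = 12.7937; exercise value = 13.4000 > continuation, so V_ud = 13.4000 (exercise)
Node dd (S = 117.5): continuation = 1/1.06·[0.5333·29.0600 + 0.4667·64.2950] = 42.9274; exercise value = 52.5500 > continuation, so V_dd = 52.5500 (exercise)
Node u (S = 174): continuation = 1/1.06·[0.5333·0.0000 + 0.4667·13.4000] = 5.8994; exercise value = 0.0000 ≤ continuation, so V_u = 5.8994
Node d (S = 130.5): continuation = 1/1.06·[0.5333·13.4000 + 0.4667·52.5500] = 29.8774; exercise value = 39.5000 > continuation, so V_d = 39.5000 (exercise)
Node 0 (S = 145): continuation = 1/1.06·[0.5333·5.8994 + 0.4667·39.5000] = 20.3582; exercise value = 25.0000 > continuation, so V_0 = 25.0000 (exercise)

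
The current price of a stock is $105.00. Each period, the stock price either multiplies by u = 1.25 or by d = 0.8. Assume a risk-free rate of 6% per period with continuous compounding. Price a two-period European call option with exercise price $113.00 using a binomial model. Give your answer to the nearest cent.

$15.33

Risk-neutral probability p = (e^0.06 − 0.8)/(1.25 − 0.8) = 0.2618/0.4500 = 0.5819
Terminal stock prices: S_uu = 164.1, S_ud = 105, S_dd = 67.2
Terminal payoffs (S − K): max(51.06, 0) = 51.06, max(-8, 0) = 0, max(-45.8, 0) = 0
Node u (S = 131.2): V_u = e^(−0.06)·[0.5819·51.0625 + 0.4181·0.0000] = 27.9809
Node d (S = 84): V_d = e^(−0.06)·[0.5819·0.0000 + 0.4181·0.0000] = 0.0000
Node 0 (S = 105): V_0 = e^(−0.06)·[0.5819·27.9809 + 0.4181·0.0000] = 15.3328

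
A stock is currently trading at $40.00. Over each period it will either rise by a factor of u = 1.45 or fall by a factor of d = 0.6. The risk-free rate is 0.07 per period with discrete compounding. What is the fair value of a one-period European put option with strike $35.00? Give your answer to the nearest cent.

$4.60

Risk-neutral probability p = (1 + 0.07 − 0.6)/(1.45 − 0.6) = 0.4700/0.8500 = 0.5529
Terminal stock prices: S_u = 58, S_d = 24
Terminal payoffs (K − S): max(-23, 0) = 0, max(11, 0) = 11
Node 0 (S = 40): V_0 = 1/1.07·[0.5529·0.0000 + 0.4471·11.0000] = 4.5959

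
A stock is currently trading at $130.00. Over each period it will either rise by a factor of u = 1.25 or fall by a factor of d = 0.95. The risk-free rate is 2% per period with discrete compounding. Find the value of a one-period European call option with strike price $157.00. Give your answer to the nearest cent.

Risk-neutral probability p = (1 + 0.02 − 0.95)/(1.25 − 0.95) = 0.0700/0.3000 = 0.2333
Terminal stock prices: S_u = 162.5, S_d = 123.5
Terminal payoffs (S − K): max(5.5, 0) = 5.5, max(-33.5, 0) = 0
Node 0 (S = 130): V_0 = 1/1.02·[0.2333·5.5000 + 0.7667·0.0000] = 1.2582

$1.26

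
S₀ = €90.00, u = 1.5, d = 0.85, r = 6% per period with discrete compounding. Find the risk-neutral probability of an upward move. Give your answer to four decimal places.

Risk-neutral probability p = (1 + 0.06 − 0.85)/(1.5 − 0.85) = 0.2100/0.6500 = 0.3231

p = 0.3231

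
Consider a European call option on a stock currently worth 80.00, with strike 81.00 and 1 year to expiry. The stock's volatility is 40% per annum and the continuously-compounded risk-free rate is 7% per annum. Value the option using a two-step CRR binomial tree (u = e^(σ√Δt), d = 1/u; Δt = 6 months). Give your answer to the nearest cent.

CRR parameters: u = e^(σ√Δt) = e^(0.4·√0.5) = 1.3269, d = 1/u = 0.7536
Per-period rate: rΔt = 0.07·0.5 = 0.035, so R = e^0.035 = 1.0356
Risk-neutral probability p = (e^0.035 − 0.7536)/(1.3269 − 0.7536) = 0.2820/0.5733 = 0.4919
Terminal stock prices: S_uu = 140.9, S_ud = 80, S_dd = 45.44
Terminal payoffs (S − K): max(59.85, 0) = 59.85, max(-1, 0) = 0, max(-35.56, 0) = 0
Node u (S = 106.2): V_u = e^(−0.035)·[0.4919·59.8523 + 0.5081·0.0000] = 28.4283
Node d (S = 60.29): V_d = e^(−0.035)·[0.4919·0.0000 + 0.5081·0.0000] = 0.0000
Node 0 (S = 80): V_0 = e^(−0.035)·[0.4919·28.4283 + 0.5081·0.0000] = 13.5027

13.50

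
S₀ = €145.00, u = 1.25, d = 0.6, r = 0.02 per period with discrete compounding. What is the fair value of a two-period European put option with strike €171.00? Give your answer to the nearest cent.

€41.66

Risk-neutral probability p = (1 + 0.02 − 0.6)/(1.25 − 0.6) = 0.4200/0.6500 = 0.6462
Terminal stock prices: S_uu = 226.6, S_ud = 108.8, S_dd = 52.2
Terminal payoffs (K − S): max(-55.56, 0) = 0, max(62.25, 0) = 62.25, max(118.8, 0) = 118.8
Node u (S = 181.2): V_u = 1/1.02·[0.6462·0.0000 + 0.3538·62.2500] = 21.5950
Node d (S = 87): V_d = 1/1.02·[0.6462·62.2500 + 0.3538·118.8000] = 80.6471
Node 0 (S = 145): V_0 = 1/1.02·[0.6462·21.5950 + 0.3538·80.6471] = 41.6572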